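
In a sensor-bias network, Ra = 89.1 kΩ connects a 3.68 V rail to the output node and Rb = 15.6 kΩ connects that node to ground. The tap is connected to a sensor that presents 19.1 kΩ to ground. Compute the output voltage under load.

V_out ≈ 0.323 V

The load sits in parallel with Rb: Rb‖R_L = (15.6 × 19.1) / (15.6 + 19.1) = 8.587 kΩ.
V_out = 3.68 × 8.587 / (89.1 + 8.587) = 3.68 × 8.587/97.69 = 0.323 V.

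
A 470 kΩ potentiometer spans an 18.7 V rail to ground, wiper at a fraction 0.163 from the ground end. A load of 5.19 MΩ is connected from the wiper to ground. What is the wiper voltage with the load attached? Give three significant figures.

The wiper splits the pot into (1−α)R = 393.4 kΩ above and αR = 76.61 kΩ below.
Lower section ‖ load = 75.50 kΩ.
V_wiper = 18.7 × 75.50/(393.4 + 75.50) = 3.01 V.

V ≈ 3.01 V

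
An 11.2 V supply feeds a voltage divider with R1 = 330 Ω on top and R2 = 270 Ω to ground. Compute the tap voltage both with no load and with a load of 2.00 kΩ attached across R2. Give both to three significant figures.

Open-circuit: V = 11.2 × 270/(330 + 270) = 5.04 V.
With the load, R2 becomes R2‖R_L = 237.9 Ω, so V = 11.2 × 237.9/567.9 = 4.69 V.

Unloaded: 5.04 V; loaded: 4.69 V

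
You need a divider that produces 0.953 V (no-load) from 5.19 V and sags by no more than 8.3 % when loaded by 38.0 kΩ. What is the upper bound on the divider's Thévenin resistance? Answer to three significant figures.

Loading drop = R_th/(R_th + R_L) ≤ 0.0830, so R_th ≤ R_L · ε/(1−ε) = 38.0 kΩ × 0.0830/0.9170 = 3.44 kΩ.
(Any R1, R2 with R2/(R1+R2) = 0.184 and R1‖R2 ≤ 3.44 kΩ will meet the spec.)

R_th ≤ 3.44 kΩ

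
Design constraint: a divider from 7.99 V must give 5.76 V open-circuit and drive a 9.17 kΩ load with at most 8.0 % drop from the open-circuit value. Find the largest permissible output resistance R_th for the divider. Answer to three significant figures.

R_th ≤ 797 Ω

Loading drop = R_th/(R_th + R_L) ≤ 0.0800, so R_th ≤ R_L · ε/(1−ε) = 9.17 kΩ × 0.0800/0.9200 = 797 Ω.
(Any R1, R2 with R2/(R1+R2) = 0.721 and R1‖R2 ≤ 797 Ω will meet the spec.)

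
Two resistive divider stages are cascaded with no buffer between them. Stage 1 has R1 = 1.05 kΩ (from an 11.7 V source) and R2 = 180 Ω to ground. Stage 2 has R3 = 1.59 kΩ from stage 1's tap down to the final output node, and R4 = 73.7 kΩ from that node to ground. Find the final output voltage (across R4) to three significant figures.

Stage 2 presents R3+R4 = 75290 Ω as a load on stage 1's tap.
Stage 1's lower leg becomes R2‖(R3+R4) = 179.6 Ω, so V_mid = 11.7 × 179.6/1230 = 1.709 V.
Stage 2 is itself unloaded: V_out = V_mid × R4/(R3+R4) = 1.709 × 73700/75290 = 1.67 V.

V_out ≈ 1.67 V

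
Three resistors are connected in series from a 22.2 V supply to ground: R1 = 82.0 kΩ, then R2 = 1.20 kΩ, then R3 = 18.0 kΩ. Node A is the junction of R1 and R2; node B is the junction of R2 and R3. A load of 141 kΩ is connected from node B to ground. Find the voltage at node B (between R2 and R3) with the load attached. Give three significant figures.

V ≈ 3.57 V

At node B, R3 is in parallel with the load: R3‖R_L = 15.96 kΩ.
Below node A the resistance is R2 + (R3‖R_L) = 17.16 kΩ, so V_A = 22.2 × 17.16/99.16 = 3.842 V.
Then V_B = V_A × (R3‖R_L)/(R2 + R3‖R_L) = 3.842 × 15.96/17.16 = 3.57 V.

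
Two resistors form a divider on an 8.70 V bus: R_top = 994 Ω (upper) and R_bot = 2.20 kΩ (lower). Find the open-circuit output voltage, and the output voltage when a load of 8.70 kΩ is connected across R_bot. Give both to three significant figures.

Unloaded: 5.99 V; loaded: 5.56 V

Open-circuit: V = 8.70 × 2200/(994 + 2200) = 5.99 V.
With the load, R_bot becomes R_bot‖R_L = 1756 Ω, so V = 8.70 × 1756/2750 = 5.56 V.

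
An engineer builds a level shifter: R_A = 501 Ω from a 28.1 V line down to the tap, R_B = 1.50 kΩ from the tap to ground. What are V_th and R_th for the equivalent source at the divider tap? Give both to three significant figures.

V_th is the open-circuit tap voltage: 28.1 × 1500/(501 + 1500) = 21.1 V.
With the supply zeroed, R_A and R_B appear in parallel from the tap: R_th = R_A‖R_B = (501 × 1500)/2001 = 376 Ω.

V_th = 21.1 V, R_th = 376 Ω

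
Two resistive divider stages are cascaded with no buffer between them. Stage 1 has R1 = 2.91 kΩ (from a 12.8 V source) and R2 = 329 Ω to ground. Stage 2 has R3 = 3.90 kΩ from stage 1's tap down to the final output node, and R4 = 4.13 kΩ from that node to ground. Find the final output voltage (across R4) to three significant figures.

V_out ≈ 0.645 V

Stage 2 presents R3+R4 = 8030 Ω as a load on stage 1's tap.
Stage 1's lower leg becomes R2‖(R3+R4) = 316.1 Ω, so V_mid = 12.8 × 316.1/3226 = 1.254 V.
Stage 2 is itself unloaded: V_out = V_mid × R4/(R3+R4) = 1.254 × 4130/8030 = 0.645 V.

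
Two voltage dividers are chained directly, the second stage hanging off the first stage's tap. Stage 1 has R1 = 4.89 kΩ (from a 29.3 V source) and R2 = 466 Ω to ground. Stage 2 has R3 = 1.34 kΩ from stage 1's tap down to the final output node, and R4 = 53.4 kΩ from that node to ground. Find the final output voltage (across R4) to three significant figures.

V_out ≈ 2.47 V

Stage 2 presents R3+R4 = 54740 Ω as a load on stage 1's tap.
Stage 1's lower leg becomes R2‖(R3+R4) = 462.1 Ω, so V_mid = 29.3 × 462.1/5352 = 2.530 V.
Stage 2 is itself unloaded: V_out = V_mid × R4/(R3+R4) = 2.530 × 53400/54740 = 2.47 V.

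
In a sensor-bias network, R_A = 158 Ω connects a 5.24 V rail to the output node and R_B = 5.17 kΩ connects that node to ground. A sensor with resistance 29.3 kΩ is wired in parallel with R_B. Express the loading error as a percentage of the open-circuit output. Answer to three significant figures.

The divider's output (Thévenin) resistance is R_A‖R_B = 153.3 Ω.
Fractional drop under load = R_th/(R_th + R_L) = 153.3 / (153.3 + 29300) = 0.005205.
So the output falls by 0.521 %.

0.521 %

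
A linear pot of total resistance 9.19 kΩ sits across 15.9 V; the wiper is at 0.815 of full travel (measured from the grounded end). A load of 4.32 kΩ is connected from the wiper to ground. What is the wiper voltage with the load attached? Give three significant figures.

V ≈ 9.81 V

The wiper splits the pot into (1−α)R = 1.700 kΩ above and αR = 7.490 kΩ below.
Lower section ‖ load = 2.740 kΩ.
V_wiper = 15.9 × 2.740/(1.700 + 2.740) = 9.81 V.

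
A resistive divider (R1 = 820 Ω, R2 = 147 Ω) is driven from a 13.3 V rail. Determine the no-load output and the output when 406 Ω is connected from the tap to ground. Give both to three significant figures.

Unloaded: 2.02 V; loaded: 1.55 V

Open-circuit: V = 13.3 × 147/(820 + 147) = 2.02 V.
With the load, R2 becomes R2‖R_L = 107.9 Ω, so V = 13.3 × 107.9/927.9 = 1.55 V.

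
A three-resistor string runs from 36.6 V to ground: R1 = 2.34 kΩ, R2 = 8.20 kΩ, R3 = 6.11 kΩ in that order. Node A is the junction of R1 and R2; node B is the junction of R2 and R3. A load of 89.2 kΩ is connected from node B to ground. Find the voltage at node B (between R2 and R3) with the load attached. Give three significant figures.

V ≈ 12.9 V

At node B, R3 is in parallel with the load: R3‖R_L = 5.718 kΩ.
Below node A the resistance is R2 + (R3‖R_L) = 13.92 kΩ, so V_A = 36.6 × 13.92/16.26 = 31.33 V.
Then V_B = V_A × (R3‖R_L)/(R2 + R3‖R_L) = 31.33 × 5.718/13.92 = 12.9 V.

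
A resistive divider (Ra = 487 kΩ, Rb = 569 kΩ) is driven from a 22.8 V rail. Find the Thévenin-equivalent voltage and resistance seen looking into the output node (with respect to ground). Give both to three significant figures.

V_th is the open-circuit tap voltage: 22.8 × 569/(487 + 569) = 12.3 V.
With the supply zeroed, Ra and Rb appear in parallel from the tap: R_th = Ra‖Rb = (487 × 569)/1056 = 262 kΩ.

V_th = 12.3 V, R_th = 262 kΩ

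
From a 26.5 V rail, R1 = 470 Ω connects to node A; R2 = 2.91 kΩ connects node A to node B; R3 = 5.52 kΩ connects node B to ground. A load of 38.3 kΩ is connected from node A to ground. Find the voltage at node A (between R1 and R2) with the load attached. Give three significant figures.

V ≈ 24.8 V

Below node A the series string R2+R3 = 8430 Ω sits in parallel with the 38300 Ω load: 6909 Ω.
V_A = 26.5 × 6909/(470 + 6909) = 24.8 V.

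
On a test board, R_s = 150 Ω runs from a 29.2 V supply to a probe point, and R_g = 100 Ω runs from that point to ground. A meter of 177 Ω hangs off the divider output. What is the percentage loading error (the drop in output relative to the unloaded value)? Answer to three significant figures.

25.3 %

Unloaded V = 29.2 × 100/250.0 = 11.68 V.
Loaded: R_g‖R_L = 63.90 Ω, giving V = 29.2 × 63.90/213.9 = 8.723 V.
Drop = (11.68 − 8.723) / 11.68 = 25.3 %.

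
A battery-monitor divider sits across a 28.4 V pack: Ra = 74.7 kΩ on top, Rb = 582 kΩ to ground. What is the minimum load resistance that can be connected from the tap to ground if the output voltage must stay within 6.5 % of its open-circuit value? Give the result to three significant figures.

Output resistance R_th = Ra‖Rb = (74.7 × 582)/656.7 = 66.20 kΩ.
The fractional drop is R_th/(R_th + R_L); requiring this ≤ 0.0650 gives R_L ≥ R_th(1/0.0650 − 1) = 66.20 × 14.38 = 952 kΩ.

R_L(min) ≈ 952 kΩ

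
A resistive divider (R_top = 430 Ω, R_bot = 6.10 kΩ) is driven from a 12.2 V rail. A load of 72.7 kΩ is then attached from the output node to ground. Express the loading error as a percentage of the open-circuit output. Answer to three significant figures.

0.549 %

The divider's output (Thévenin) resistance is R_top‖R_bot = 401.7 Ω.
Fractional drop under load = R_th/(R_th + R_L) = 401.7 / (401.7 + 72700) = 0.005495.
So the output falls by 0.549 %.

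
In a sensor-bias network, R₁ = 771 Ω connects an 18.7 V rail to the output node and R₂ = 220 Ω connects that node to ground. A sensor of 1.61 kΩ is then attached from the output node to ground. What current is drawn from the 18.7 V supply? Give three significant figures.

R₂‖R_L = 193.6 Ω, so the source sees R₁ + R₂‖R_L = 964.6 Ω.
I = 18.7 V / 964.6 Ω = 19.4 mA.

I ≈ 19.4 mA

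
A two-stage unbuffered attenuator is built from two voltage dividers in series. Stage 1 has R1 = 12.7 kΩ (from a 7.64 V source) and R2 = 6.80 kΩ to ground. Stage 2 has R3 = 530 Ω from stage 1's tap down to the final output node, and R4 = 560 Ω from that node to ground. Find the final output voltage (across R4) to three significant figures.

V_out ≈ 0.270 V

Stage 2 presents R3+R4 = 1090 Ω as a load on stage 1's tap.
Stage 1's lower leg becomes R2‖(R3+R4) = 939.4 Ω, so V_mid = 7.64 × 939.4/13640 = 0.5262 V.
Stage 2 is itself unloaded: V_out = V_mid × R4/(R3+R4) = 0.5262 × 560/1090 = 0.270 V.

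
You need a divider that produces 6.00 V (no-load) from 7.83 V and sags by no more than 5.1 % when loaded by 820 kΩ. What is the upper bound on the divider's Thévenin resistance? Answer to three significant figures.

Loading drop = R_th/(R_th + R_L) ≤ 0.0510, so R_th ≤ R_L · ε/(1−ε) = 820 kΩ × 0.0510/0.9490 = 44.1 kΩ.
(Any R1, R2 with R2/(R1+R2) = 0.766 and R1‖R2 ≤ 44.1 kΩ will meet the spec.)

R_th ≤ 44.1 kΩ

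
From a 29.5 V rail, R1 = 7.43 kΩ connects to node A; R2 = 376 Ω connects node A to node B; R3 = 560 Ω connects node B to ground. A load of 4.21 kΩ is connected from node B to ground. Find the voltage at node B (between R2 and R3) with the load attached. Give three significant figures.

At node B, R3 is in parallel with the load: R3‖R_L = 494.3 Ω.
Below node A the resistance is R2 + (R3‖R_L) = 870.3 Ω, so V_A = 29.5 × 870.3/8300 = 3.093 V.
Then V_B = V_A × (R3‖R_L)/(R2 + R3‖R_L) = 3.093 × 494.3/870.3 = 1.76 V.

V ≈ 1.76 V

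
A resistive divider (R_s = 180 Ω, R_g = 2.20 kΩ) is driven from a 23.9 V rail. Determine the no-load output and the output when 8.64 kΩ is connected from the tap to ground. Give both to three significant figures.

Open-circuit: V = 23.9 × 2200/(180 + 2200) = 22.1 V.
With the load, R_g becomes R_g‖R_L = 1754 Ω, so V = 23.9 × 1754/1934 = 21.7 V.

Unloaded: 22.1 V; loaded: 21.7 V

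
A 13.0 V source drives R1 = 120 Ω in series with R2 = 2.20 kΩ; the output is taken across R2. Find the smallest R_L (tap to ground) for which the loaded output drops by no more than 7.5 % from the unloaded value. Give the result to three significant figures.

R_L(min) ≈ 1.40 kΩ

Output resistance R_th = R1‖R2 = (120 × 2200)/2320 = 113.8 Ω.
The fractional drop is R_th/(R_th + R_L); requiring this ≤ 0.0750 gives R_L ≥ R_th(1/0.0750 − 1) = 113.8 × 12.33 = 1.40 kΩ.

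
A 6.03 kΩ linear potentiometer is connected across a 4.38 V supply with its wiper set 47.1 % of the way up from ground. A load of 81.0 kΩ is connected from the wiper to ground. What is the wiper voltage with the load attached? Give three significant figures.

V ≈ 2.03 V

The wiper splits the pot into (1−α)R = 3.190 kΩ above and αR = 2.840 kΩ below.
Lower section ‖ load = 2.744 kΩ.
V_wiper = 4.38 × 2.744/(3.190 + 2.744) = 2.03 V.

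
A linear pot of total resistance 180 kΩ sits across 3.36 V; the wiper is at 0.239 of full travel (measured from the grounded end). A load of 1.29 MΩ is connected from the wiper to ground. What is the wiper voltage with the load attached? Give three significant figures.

V ≈ 0.783 V

The wiper splits the pot into (1−α)R = 137.0 kΩ above and αR = 43.02 kΩ below.
Lower section ‖ load = 41.63 kΩ.
V_wiper = 3.36 × 41.63/(137.0 + 41.63) = 0.783 V.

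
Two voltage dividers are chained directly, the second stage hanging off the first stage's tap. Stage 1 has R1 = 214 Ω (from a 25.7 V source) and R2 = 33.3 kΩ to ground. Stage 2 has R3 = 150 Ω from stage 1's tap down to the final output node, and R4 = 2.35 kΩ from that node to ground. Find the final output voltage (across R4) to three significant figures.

Stage 2 presents R3+R4 = 2500 Ω as a load on stage 1's tap.
Stage 1's lower leg becomes R2‖(R3+R4) = 2325 Ω, so V_mid = 25.7 × 2325/2539 = 23.53 V.
Stage 2 is itself unloaded: V_out = V_mid × R4/(R3+R4) = 23.53 × 2350/2500 = 22.1 V.

V_out ≈ 22.1 V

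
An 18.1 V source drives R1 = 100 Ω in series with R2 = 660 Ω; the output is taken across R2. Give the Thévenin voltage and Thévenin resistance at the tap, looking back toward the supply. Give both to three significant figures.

V_th is the open-circuit tap voltage: 18.1 × 660/(100 + 660) = 15.7 V.
With the supply zeroed, R1 and R2 appear in parallel from the tap: R_th = R1‖R2 = (100 × 660)/760.0 = 86.8 Ω.

V_th = 15.7 V, R_th = 86.8 Ω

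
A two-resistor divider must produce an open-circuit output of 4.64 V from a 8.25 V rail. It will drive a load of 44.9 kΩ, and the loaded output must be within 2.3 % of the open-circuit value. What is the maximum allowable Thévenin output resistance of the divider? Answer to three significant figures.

Loading drop = R_th/(R_th + R_L) ≤ 0.0230, so R_th ≤ R_L · ε/(1−ε) = 44.9 kΩ × 0.0230/0.9770 = 1.06 kΩ.
(Any R1, R2 with R2/(R1+R2) = 0.562 and R1‖R2 ≤ 1.06 kΩ will meet the spec.)

R_th ≤ 1.06 kΩ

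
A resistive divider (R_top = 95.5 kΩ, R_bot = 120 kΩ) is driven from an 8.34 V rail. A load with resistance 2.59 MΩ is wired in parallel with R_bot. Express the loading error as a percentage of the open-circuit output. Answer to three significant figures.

The divider's output (Thévenin) resistance is R_top‖R_bot = 53.18 kΩ.
Fractional drop under load = R_th/(R_th + R_L) = 53.18 / (53.18 + 2590) = 0.02012.
So the output falls by 2.01 %.

2.01 %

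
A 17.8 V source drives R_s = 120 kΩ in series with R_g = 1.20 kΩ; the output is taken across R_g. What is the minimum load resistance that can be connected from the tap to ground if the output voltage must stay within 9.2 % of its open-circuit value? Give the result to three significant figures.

Output resistance R_th = R_s‖R_g = (120 × 1.20)/121.2 = 1.188 kΩ.
The fractional drop is R_th/(R_th + R_L); requiring this ≤ 0.0920 gives R_L ≥ R_th(1/0.0920 − 1) = 1.188 × 9.870 = 11.7 kΩ.

R_L(min) ≈ 11.7 kΩ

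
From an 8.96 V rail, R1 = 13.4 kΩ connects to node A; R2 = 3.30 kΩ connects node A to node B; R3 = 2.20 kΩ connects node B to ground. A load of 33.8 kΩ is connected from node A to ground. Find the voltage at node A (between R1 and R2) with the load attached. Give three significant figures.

Below node A the series string R2+R3 = 5.500 kΩ sits in parallel with the 33.8 kΩ load: 4.730 kΩ.
V_A = 8.96 × 4.730/(13.4 + 4.730) = 2.34 V.

V ≈ 2.34 V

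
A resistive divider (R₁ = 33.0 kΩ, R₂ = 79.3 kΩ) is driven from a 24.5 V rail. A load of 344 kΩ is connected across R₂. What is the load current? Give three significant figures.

R₂‖R_L = 64.44 kΩ; V_out = 24.5 × 64.44/97.44 = 16.20 V.
I_L = V_out / R_L = 16.20 / 344 kΩ = 0.0471 mA.

I_L ≈ 0.0471 mA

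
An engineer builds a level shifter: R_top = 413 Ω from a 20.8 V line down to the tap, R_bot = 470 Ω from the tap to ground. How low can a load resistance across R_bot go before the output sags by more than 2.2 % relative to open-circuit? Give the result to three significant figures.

R_L(min) ≈ 9.77 kΩ

Output resistance R_th = R_top‖R_bot = (413 × 470)/883.0 = 219.8 Ω.
The fractional drop is R_th/(R_th + R_L); requiring this ≤ 0.0220 gives R_L ≥ R_th(1/0.0220 − 1) = 219.8 × 44.45 = 9.77 kΩ.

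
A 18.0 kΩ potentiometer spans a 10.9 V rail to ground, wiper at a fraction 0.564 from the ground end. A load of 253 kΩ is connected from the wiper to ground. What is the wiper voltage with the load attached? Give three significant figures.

V ≈ 6.04 V

The wiper splits the pot into (1−α)R = 7.848 kΩ above and αR = 10.15 kΩ below.
Lower section ‖ load = 9.760 kΩ.
V_wiper = 10.9 × 9.760/(7.848 + 9.760) = 6.04 V.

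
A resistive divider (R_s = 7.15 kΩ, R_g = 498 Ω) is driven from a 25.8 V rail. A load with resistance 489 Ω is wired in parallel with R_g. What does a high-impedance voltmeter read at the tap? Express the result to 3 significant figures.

V_out ≈ 0.861 V

The load sits in parallel with R_g: R_g‖R_L = (498 × 489) / (498 + 489) = 246.7 Ω.
V_out = 25.8 × 246.7 / (7150 + 246.7) = 25.8 × 246.7/7397 = 0.861 V.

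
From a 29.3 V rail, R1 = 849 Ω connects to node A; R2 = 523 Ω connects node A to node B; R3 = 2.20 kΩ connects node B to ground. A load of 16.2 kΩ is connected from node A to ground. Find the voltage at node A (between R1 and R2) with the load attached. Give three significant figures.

V ≈ 21.5 V

Below node A the series string R2+R3 = 2723 Ω sits in parallel with the 16200 Ω load: 2331 Ω.
V_A = 29.3 × 2331/(849 + 2331) = 21.5 V.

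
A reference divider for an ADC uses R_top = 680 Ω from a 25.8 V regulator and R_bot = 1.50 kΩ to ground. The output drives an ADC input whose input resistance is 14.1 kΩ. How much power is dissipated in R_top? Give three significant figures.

Total resistance from the source is R_top + (R_bot‖R_L) = 2036 Ω, so I = 25.8/2036 Ω = 12.67 mA.
P = I²·R_top = (12.67 mA)² × 680 Ω = 109 mW.

P ≈ 109 mW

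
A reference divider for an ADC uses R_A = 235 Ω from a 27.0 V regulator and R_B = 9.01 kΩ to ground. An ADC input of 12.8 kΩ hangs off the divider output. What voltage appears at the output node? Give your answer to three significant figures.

The load sits in parallel with R_B: R_B‖R_L = (9010 × 12800) / (9010 + 12800) = 5288 Ω.
V_out = 27.0 × 5288 / (235 + 5288) = 27.0 × 5288/5523 = 25.9 V.

V_out ≈ 25.9 V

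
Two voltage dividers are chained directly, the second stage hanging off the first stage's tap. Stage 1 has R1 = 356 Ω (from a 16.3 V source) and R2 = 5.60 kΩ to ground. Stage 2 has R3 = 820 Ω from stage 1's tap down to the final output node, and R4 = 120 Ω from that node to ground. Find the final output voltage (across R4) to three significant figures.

V_out ≈ 1.44 V

Stage 2 presents R3+R4 = 940.0 Ω as a load on stage 1's tap.
Stage 1's lower leg becomes R2‖(R3+R4) = 804.9 Ω, so V_mid = 16.3 × 804.9/1161 = 11.30 V.
Stage 2 is itself unloaded: V_out = V_mid × R4/(R3+R4) = 11.30 × 120/940.0 = 1.44 V.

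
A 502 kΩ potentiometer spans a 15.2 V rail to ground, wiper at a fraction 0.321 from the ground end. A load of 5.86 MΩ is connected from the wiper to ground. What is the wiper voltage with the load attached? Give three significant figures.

V ≈ 4.79 V

The wiper splits the pot into (1−α)R = 340.9 kΩ above and αR = 161.1 kΩ below.
Lower section ‖ load = 156.8 kΩ.
V_wiper = 15.2 × 156.8/(340.9 + 156.8) = 4.79 V.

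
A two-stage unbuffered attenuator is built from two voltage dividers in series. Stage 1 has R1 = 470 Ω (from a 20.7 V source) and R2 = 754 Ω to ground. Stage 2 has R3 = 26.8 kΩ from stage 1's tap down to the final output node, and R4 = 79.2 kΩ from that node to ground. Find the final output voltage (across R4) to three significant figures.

Stage 2 presents R3+R4 = 106000 Ω as a load on stage 1's tap.
Stage 1's lower leg becomes R2‖(R3+R4) = 748.7 Ω, so V_mid = 20.7 × 748.7/1219 = 12.72 V.
Stage 2 is itself unloaded: V_out = V_mid × R4/(R3+R4) = 12.72 × 79200/106000 = 9.50 V.

V_out ≈ 9.50 V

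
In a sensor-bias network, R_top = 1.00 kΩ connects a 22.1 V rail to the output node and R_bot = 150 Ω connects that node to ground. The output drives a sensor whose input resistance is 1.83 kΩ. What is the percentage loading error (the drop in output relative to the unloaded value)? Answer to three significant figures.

The divider's output (Thévenin) resistance is R_top‖R_bot = 130.4 Ω.
Fractional drop under load = R_th/(R_th + R_L) = 130.4 / (130.4 + 1830) = 0.06653.
So the output falls by 6.65 %.

6.65 %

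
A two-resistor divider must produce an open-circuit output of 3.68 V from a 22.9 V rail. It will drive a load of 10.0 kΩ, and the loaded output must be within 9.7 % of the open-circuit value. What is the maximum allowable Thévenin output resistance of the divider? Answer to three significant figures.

R_th ≤ 1.07 kΩ

Loading drop = R_th/(R_th + R_L) ≤ 0.0970, so R_th ≤ R_L · ε/(1−ε) = 10.0 kΩ × 0.0970/0.9030 = 1.07 kΩ.
(Any R1, R2 with R2/(R1+R2) = 0.161 and R1‖R2 ≤ 1.07 kΩ will meet the spec.)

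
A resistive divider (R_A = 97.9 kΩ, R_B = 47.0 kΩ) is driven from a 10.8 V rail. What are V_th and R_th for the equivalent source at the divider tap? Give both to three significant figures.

V_th = 3.50 V, R_th = 31.8 kΩ

V_th is the open-circuit tap voltage: 10.8 × 47.0/(97.9 + 47.0) = 3.50 V.
With the supply zeroed, R_A and R_B appear in parallel from the tap: R_th = R_A‖R_B = (97.9 × 47.0)/144.9 = 31.8 kΩ.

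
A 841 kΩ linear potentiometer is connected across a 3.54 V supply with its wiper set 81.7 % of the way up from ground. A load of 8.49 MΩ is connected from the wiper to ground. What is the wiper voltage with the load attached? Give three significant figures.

V ≈ 2.85 V

The wiper splits the pot into (1−α)R = 153.9 kΩ above and αR = 687.1 kΩ below.
Lower section ‖ load = 635.7 kΩ.
V_wiper = 3.54 × 635.7/(153.9 + 635.7) = 2.85 V.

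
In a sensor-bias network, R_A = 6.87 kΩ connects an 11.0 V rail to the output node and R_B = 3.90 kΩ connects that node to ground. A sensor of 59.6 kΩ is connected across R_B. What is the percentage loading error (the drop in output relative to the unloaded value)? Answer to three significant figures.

4.01 %

The divider's output (Thévenin) resistance is R_A‖R_B = 2.488 kΩ.
Fractional drop under load = R_th/(R_th + R_L) = 2.488 / (2.488 + 59.6) = 0.04007.
So the output falls by 4.01 %.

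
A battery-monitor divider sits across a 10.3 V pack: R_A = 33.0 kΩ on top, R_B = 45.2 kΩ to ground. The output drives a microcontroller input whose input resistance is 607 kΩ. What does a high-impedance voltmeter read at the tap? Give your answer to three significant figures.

V_out ≈ 5.77 V

The load sits in parallel with R_B: R_B‖R_L = (45.2 × 607) / (45.2 + 607) = 42.07 kΩ.
V_out = 10.3 × 42.07 / (33.0 + 42.07) = 10.3 × 42.07/75.07 = 5.77 V.
(Unloaded it would have been 5.95 V.)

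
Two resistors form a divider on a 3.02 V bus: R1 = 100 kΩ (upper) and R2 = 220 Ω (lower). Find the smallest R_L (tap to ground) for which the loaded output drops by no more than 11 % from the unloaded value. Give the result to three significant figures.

Output resistance R_th = R1‖R2 = (100000 × 220)/100200 = 219.5 Ω.
The fractional drop is R_th/(R_th + R_L); requiring this ≤ 0.110 gives R_L ≥ R_th(1/0.110 − 1) = 219.5 × 8.091 = 1.78 kΩ.

R_L(min) ≈ 1.78 kΩ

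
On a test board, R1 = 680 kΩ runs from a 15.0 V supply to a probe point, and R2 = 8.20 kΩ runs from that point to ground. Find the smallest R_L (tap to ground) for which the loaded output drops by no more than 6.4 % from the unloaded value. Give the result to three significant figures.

Output resistance R_th = R1‖R2 = (680 × 8.20)/688.2 = 8.102 kΩ.
The fractional drop is R_th/(R_th + R_L); requiring this ≤ 0.0640 gives R_L ≥ R_th(1/0.0640 − 1) = 8.102 × 14.62 = 118 kΩ.

R_L(min) ≈ 118 kΩ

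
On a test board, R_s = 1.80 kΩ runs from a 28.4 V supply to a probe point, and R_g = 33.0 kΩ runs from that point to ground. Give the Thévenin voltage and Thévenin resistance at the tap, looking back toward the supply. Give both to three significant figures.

V_th = 26.9 V, R_th = 1.71 kΩ

V_th is the open-circuit tap voltage: 28.4 × 33.0/(1.80 + 33.0) = 26.9 V.
With the supply zeroed, R_s and R_g appear in parallel from the tap: R_th = R_s‖R_g = (1.80 × 33.0)/34.80 = 1.71 kΩ.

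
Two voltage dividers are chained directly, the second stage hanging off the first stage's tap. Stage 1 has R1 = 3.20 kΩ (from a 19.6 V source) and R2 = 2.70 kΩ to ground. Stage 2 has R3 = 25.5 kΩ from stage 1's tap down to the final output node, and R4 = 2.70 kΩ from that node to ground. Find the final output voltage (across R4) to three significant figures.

Stage 2 presents R3+R4 = 28.20 kΩ as a load on stage 1's tap.
Stage 1's lower leg becomes R2‖(R3+R4) = 2.464 kΩ, so V_mid = 19.6 × 2.464/5.664 = 8.527 V.
Stage 2 is itself unloaded: V_out = V_mid × R4/(R3+R4) = 8.527 × 2.70/28.20 = 0.816 V.

V_out ≈ 0.816 V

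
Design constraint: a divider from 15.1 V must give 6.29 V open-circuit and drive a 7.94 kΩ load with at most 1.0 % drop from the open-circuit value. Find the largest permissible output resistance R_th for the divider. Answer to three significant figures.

R_th ≤ 80.2 Ω

Loading drop = R_th/(R_th + R_L) ≤ 0.0100, so R_th ≤ R_L · ε/(1−ε) = 7.94 kΩ × 0.0100/0.9900 = 80.2 Ω.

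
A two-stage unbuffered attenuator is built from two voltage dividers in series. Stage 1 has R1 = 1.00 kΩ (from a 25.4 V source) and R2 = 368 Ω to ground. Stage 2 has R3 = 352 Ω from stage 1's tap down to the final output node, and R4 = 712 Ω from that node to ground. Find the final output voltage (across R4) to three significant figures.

Stage 2 presents R3+R4 = 1064 Ω as a load on stage 1's tap.
Stage 1's lower leg becomes R2‖(R3+R4) = 273.4 Ω, so V_mid = 25.4 × 273.4/1273 = 5.454 V.
Stage 2 is itself unloaded: V_out = V_mid × R4/(R3+R4) = 5.454 × 712/1064 = 3.65 V.

V_out ≈ 3.65 V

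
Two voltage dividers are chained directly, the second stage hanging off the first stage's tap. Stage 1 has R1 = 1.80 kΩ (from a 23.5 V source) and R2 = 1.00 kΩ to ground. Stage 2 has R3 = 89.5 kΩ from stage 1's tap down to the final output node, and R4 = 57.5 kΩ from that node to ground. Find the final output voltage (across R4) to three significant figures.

V_out ≈ 3.27 V

Stage 2 presents R3+R4 = 147.0 kΩ as a load on stage 1's tap.
Stage 1's lower leg becomes R2‖(R3+R4) = 0.9932 kΩ, so V_mid = 23.5 × 0.9932/2.793 = 8.356 V.
Stage 2 is itself unloaded: V_out = V_mid × R4/(R3+R4) = 8.356 × 57.5/147.0 = 3.27 V.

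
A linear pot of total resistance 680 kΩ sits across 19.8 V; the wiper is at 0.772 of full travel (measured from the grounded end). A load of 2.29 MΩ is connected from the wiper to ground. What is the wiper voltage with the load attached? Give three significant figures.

The wiper splits the pot into (1−α)R = 155.0 kΩ above and αR = 525.0 kΩ below.
Lower section ‖ load = 427.1 kΩ.
V_wiper = 19.8 × 427.1/(155.0 + 427.1) = 14.5 V.

V ≈ 14.5 V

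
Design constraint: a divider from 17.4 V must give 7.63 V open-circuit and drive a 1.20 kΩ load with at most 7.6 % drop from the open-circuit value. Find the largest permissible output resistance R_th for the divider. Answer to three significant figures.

Loading drop = R_th/(R_th + R_L) ≤ 0.0760, so R_th ≤ R_L · ε/(1−ε) = 1.20 kΩ × 0.0760/0.9240 = 98.7 Ω.

R_th ≤ 98.7 Ω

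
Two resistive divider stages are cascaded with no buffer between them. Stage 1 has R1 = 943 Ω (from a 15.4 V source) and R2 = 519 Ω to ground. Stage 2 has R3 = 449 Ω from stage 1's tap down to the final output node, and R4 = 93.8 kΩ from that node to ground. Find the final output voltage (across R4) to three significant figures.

V_out ≈ 5.42 V

Stage 2 presents R3+R4 = 94250 Ω as a load on stage 1's tap.
Stage 1's lower leg becomes R2‖(R3+R4) = 516.2 Ω, so V_mid = 15.4 × 516.2/1459 = 5.448 V.
Stage 2 is itself unloaded: V_out = V_mid × R4/(R3+R4) = 5.448 × 93800/94250 = 5.42 V.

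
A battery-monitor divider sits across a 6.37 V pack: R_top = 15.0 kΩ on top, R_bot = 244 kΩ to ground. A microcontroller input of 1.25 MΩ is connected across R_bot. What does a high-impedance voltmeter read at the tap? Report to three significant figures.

V_out ≈ 5.93 V

The load sits in parallel with R_bot: R_bot‖R_L = (244 × 1250) / (244 + 1250) = 204.1 kΩ.
V_out = 6.37 × 204.1 / (15.0 + 204.1) = 6.37 × 204.1/219.1 = 5.93 V.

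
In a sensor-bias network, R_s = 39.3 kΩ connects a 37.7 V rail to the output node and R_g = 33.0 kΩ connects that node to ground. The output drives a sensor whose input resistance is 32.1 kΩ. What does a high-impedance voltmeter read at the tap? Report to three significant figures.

V_out ≈ 11.0 V

The load sits in parallel with R_g: R_g‖R_L = (33.0 × 32.1) / (33.0 + 32.1) = 16.27 kΩ.
V_out = 37.7 × 16.27 / (39.3 + 16.27) = 37.7 × 16.27/55.57 = 11.0 V.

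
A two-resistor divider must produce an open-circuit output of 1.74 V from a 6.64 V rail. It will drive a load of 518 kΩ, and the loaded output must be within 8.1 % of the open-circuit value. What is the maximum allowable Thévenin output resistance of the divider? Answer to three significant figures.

R_th ≤ 45.7 kΩ

Loading drop = R_th/(R_th + R_L) ≤ 0.0810, so R_th ≤ R_L · ε/(1−ε) = 518 kΩ × 0.0810/0.9190 = 45.7 kΩ.
(Any R1, R2 with R2/(R1+R2) = 0.262 and R1‖R2 ≤ 45.7 kΩ will meet the spec.)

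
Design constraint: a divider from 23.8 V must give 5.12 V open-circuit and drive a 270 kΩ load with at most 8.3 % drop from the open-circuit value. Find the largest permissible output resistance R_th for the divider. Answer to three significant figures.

Loading drop = R_th/(R_th + R_L) ≤ 0.0830, so R_th ≤ R_L · ε/(1−ε) = 270 kΩ × 0.0830/0.9170 = 24.4 kΩ.

R_th ≤ 24.4 kΩ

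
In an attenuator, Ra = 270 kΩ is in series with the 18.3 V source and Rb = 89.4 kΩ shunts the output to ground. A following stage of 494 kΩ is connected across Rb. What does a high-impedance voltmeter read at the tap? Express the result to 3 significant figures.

The load sits in parallel with Rb: Rb‖R_L = (89.4 × 494) / (89.4 + 494) = 75.70 kΩ.
V_out = 18.3 × 75.70 / (270 + 75.70) = 18.3 × 75.70/345.7 = 4.01 V.

V_out ≈ 4.01 V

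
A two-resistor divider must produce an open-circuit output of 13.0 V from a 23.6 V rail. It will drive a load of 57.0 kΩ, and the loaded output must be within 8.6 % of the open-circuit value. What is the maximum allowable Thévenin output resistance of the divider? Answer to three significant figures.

Loading drop = R_th/(R_th + R_L) ≤ 0.0860, so R_th ≤ R_L · ε/(1−ε) = 57.0 kΩ × 0.0860/0.9140 = 5.36 kΩ.
(Any R1, R2 with R2/(R1+R2) = 0.551 and R1‖R2 ≤ 5.36 kΩ will meet the spec.)

R_th ≤ 5.36 kΩ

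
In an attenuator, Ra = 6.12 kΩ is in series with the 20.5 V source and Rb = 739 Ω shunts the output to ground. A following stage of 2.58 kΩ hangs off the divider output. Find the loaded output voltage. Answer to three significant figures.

V_out ≈ 1.76 V

The load sits in parallel with Rb: Rb‖R_L = (739 × 2580) / (739 + 2580) = 574.5 Ω.
V_out = 20.5 × 574.5 / (6120 + 574.5) = 20.5 × 574.5/6694 = 1.76 V.
(Unloaded it would have been 2.21 V.)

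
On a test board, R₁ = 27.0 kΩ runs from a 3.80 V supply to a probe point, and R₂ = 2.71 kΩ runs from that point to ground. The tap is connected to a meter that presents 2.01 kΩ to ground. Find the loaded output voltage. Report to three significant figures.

The load sits in parallel with R₂: R₂‖R_L = (2.71 × 2.01) / (2.71 + 2.01) = 1.154 kΩ.
V_out = 3.80 × 1.154 / (27.0 + 1.154) = 3.80 × 1.154/28.15 = 0.156 V.
(Unloaded it would have been 0.347 V.)

V_out ≈ 0.156 V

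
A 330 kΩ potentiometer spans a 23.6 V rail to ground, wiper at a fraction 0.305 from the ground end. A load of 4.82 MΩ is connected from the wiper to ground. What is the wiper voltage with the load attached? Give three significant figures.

V ≈ 7.10 V

The wiper splits the pot into (1−α)R = 229.4 kΩ above and αR = 100.7 kΩ below.
Lower section ‖ load = 98.59 kΩ.
V_wiper = 23.6 × 98.59/(229.4 + 98.59) = 7.10 V.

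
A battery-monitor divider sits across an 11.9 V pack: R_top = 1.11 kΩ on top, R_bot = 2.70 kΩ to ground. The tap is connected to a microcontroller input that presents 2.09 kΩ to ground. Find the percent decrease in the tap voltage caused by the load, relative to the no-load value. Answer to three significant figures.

Unloaded V = 11.9 × 2.70/3.810 = 8.433 V.
Loaded: R_bot‖R_L = 1.178 kΩ, giving V = 11.9 × 1.178/2.288 = 6.127 V.
Drop = (8.433 − 6.127) / 8.433 = 27.3 %.

27.3 %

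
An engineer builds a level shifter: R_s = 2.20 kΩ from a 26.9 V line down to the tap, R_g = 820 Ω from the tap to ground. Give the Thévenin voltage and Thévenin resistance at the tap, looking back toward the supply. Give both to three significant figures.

V_th is the open-circuit tap voltage: 26.9 × 820/(2200 + 820) = 7.30 V.
With the supply zeroed, R_s and R_g appear in parallel from the tap: R_th = R_s‖R_g = (2200 × 820)/3020 = 597 Ω.

V_th = 7.30 V, R_th = 597 Ω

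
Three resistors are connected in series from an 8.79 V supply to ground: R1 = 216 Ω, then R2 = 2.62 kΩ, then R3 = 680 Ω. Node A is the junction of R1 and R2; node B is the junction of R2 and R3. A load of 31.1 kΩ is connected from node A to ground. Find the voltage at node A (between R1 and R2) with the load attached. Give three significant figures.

V ≈ 8.20 V

Below node A the series string R2+R3 = 3300 Ω sits in parallel with the 31100 Ω load: 2983 Ω.
V_A = 8.79 × 2983/(216 + 2983) = 8.20 V.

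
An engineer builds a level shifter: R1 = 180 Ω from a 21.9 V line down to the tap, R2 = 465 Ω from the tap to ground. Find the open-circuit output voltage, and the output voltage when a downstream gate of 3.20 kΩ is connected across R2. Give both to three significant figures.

Unloaded: 15.8 V; loaded: 15.2 V

Open-circuit: V = 21.9 × 465/(180 + 465) = 15.8 V.
With the load, R2 becomes R2‖R_L = 406.0 Ω, so V = 21.9 × 406.0/586.0 = 15.2 V.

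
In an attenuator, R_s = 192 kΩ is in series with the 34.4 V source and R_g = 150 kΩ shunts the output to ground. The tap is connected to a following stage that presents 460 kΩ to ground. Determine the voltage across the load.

The load sits in parallel with R_g: R_g‖R_L = (150 × 460) / (150 + 460) = 113.1 kΩ.
V_out = 34.4 × 113.1 / (192 + 113.1) = 34.4 × 113.1/305.1 = 12.8 V.
(Unloaded it would have been 15.1 V.)

V_out ≈ 12.8 V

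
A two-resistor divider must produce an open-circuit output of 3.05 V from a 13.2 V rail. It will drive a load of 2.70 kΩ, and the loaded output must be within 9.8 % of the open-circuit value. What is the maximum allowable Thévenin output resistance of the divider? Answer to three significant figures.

R_th ≤ 293 Ω

Loading drop = R_th/(R_th + R_L) ≤ 0.0980, so R_th ≤ R_L · ε/(1−ε) = 2.70 kΩ × 0.0980/0.9020 = 293 Ω.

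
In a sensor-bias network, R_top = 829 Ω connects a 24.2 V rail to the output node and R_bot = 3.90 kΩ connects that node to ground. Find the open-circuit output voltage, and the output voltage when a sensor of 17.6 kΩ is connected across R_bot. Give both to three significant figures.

Open-circuit: V = 24.2 × 3900/(829 + 3900) = 20.0 V.
With the load, R_bot becomes R_bot‖R_L = 3193 Ω, so V = 24.2 × 3193/4022 = 19.2 V.

Unloaded: 20.0 V; loaded: 19.2 V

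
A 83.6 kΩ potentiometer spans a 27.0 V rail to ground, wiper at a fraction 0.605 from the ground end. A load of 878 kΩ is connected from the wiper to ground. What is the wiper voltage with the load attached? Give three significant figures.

The wiper splits the pot into (1−α)R = 33.02 kΩ above and αR = 50.58 kΩ below.
Lower section ‖ load = 47.82 kΩ.
V_wiper = 27.0 × 47.82/(33.02 + 47.82) = 16.0 V.

V ≈ 16.0 V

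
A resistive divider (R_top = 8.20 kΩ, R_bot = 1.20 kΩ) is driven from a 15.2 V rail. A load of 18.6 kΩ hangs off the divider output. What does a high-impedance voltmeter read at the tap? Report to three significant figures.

V_out ≈ 1.84 V

The load sits in parallel with R_bot: R_bot‖R_L = (1.20 × 18.6) / (1.20 + 18.6) = 1.127 kΩ.
V_out = 15.2 × 1.127 / (8.20 + 1.127) = 15.2 × 1.127/9.327 = 1.84 V.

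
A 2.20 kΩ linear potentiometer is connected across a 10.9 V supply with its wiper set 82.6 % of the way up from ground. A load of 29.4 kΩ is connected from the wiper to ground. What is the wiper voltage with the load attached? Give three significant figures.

The wiper splits the pot into (1−α)R = 382.8 Ω above and αR = 1817 Ω below.
Lower section ‖ load = 1711 Ω.
V_wiper = 10.9 × 1711/(382.8 + 1711) = 8.91 V.

V ≈ 8.91 V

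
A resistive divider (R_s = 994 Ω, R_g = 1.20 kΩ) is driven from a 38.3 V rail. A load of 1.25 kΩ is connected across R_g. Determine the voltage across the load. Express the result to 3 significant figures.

V_out ≈ 14.6 V

The load sits in parallel with R_g: R_g‖R_L = (1200 × 1250) / (1200 + 1250) = 612.2 Ω.
V_out = 38.3 × 612.2 / (994 + 612.2) = 38.3 × 612.2/1606 = 14.6 V.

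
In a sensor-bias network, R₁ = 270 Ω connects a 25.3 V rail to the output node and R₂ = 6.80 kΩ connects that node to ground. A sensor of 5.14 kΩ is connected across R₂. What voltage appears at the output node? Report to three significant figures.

V_out ≈ 23.2 V

The load sits in parallel with R₂: R₂‖R_L = (6800 × 5140) / (6800 + 5140) = 2927 Ω.
V_out = 25.3 × 2927 / (270 + 2927) = 25.3 × 2927/3197 = 23.2 V.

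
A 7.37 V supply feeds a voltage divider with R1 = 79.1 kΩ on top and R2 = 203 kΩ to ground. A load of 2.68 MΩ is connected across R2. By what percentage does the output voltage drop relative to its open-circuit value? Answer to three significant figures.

2.08 %

The divider's output (Thévenin) resistance is R1‖R2 = 56.92 kΩ.
Fractional drop under load = R_th/(R_th + R_L) = 56.92 / (56.92 + 2680) = 0.02080.
So the output falls by 2.08 %.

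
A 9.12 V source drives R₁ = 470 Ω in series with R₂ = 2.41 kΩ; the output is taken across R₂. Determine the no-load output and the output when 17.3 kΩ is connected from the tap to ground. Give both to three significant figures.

Unloaded: 7.63 V; loaded: 7.46 V

Open-circuit: V = 9.12 × 2410/(470 + 2410) = 7.63 V.
With the load, R₂ becomes R₂‖R_L = 2115 Ω, so V = 9.12 × 2115/2585 = 7.46 V.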